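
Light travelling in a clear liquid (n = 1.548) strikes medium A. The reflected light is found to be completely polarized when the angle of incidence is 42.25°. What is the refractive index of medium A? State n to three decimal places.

At Brewster's angle, tan θ_B = n₂/n₁ with n₁ on the incident side (a clear liquid) and n₂ on the transmitted side (medium A).
n₂ = n₁ tan θ_B = 1.548 × tan 42.25° = 1.406.

n ≈ 1.406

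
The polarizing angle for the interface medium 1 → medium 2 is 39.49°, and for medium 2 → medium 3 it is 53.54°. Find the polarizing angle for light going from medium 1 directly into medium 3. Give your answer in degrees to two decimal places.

θ_B ≈ 48.12°

Each Brewster angle gives a ratio: n₂/n₁ = tan 39.49° = 0.8240, n₃/n₂ = tan 53.54° = 1.3534.
n₃/n₁ = 1.1153. Then tan θ_B(1→3) = n₃/n₁, so θ_B(1→3) = arctan(1.1153) = 48.12°.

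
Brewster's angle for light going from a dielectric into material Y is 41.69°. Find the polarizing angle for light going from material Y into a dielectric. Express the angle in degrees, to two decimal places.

θ_B' ≈ 48.31°

tan θ_B' = n₁/n₂ = 1/tan θ_B, so θ_B' = 90° − θ_B.
θ_B' = 90° − 41.69° = 48.31°.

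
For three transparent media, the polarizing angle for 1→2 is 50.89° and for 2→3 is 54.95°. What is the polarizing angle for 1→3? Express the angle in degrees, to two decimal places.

n₂/n₁ = tan 50.89° = 1.2301 and n₃/n₂ = tan 54.95° = 1.4255.
Multiplying, n₃/n₁ = 1.2301 × 1.4255 = 1.7535, and θ_B(1→3) = arctan 1.7535 = 60.30°.

θ_B ≈ 60.30°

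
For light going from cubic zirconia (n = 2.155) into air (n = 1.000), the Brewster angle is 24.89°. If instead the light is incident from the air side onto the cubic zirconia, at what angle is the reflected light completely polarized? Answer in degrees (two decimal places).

tan θ_B' = n₁/n₂ = 1/tan θ_B, so θ_B' = 90° − θ_B.
θ_B' = 90° − 24.89° = 65.11°.

θ_B' ≈ 65.11°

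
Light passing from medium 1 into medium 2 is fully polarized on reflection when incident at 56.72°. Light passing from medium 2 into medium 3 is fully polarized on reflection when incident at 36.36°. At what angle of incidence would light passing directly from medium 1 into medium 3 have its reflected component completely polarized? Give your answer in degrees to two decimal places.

n₂/n₁ = tan 56.72° = 1.5235 and n₃/n₂ = tan 36.36° = 0.7362.
n₃/n₁ = 1.1216. Then tan θ_B(1→3) = n₃/n₁, so θ_B(1→3) = arctan(1.1216) = 48.28°.

θ_B ≈ 48.28°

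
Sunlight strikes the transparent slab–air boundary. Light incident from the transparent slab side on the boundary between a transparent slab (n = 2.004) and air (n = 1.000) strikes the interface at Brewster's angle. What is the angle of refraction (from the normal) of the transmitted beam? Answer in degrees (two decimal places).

θ_t ≈ 63.48°

θ_B = arctan(n₂/n₁) = arctan(1.000/2.004) = 26.52°.
Since θ_B + θ_t = 90° at Brewster incidence, θ_t = 90° − 26.52° = 63.48°.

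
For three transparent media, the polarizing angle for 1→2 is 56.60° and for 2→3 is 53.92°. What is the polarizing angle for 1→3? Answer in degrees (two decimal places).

tan θ_B(1→2) = n₂/n₁ = tan 56.60° = 1.5166.
tan θ_B(2→3) = n₃/n₂ = tan 53.92° = 1.3723.
So n₃/n₁ = (n₂/n₁)(n₃/n₂) = 1.5166 × 1.3723 = 2.0813.
θ_B(1→3) = arctan(2.0813) = 64.34°.

θ_B ≈ 64.34°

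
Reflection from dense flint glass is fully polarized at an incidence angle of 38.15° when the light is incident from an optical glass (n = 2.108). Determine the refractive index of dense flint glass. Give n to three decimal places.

n ≈ 1.656

Brewster's law: tan θ_B = n₂/n₁ (light incident in an optical glass, refracted into dense flint glass).
n₂ = n₁ tan θ_B = 2.108 × tan 38.15° = 1.656.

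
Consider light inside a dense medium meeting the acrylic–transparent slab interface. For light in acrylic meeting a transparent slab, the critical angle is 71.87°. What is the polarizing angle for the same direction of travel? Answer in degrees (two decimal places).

sin θ_c = n₂/n₁, so n₂/n₁ = sin 71.87° = 0.9504.
Brewster: tan θ_B = n₂/n₁ = 0.9504.
θ_B = arctan(0.9504) = 43.54°.

θ_B ≈ 43.54°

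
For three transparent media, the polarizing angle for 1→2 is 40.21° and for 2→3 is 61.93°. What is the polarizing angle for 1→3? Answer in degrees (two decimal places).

θ_B ≈ 57.76°

n₂/n₁ = tan 40.21° = 0.8454 and n₃/n₂ = tan 61.93° = 1.8752.
So n₃/n₁ = (n₂/n₁)(n₃/n₂) = 0.8454 × 1.8752 = 1.5852.
θ_B(1→3) = arctan(1.5852) = 57.76°.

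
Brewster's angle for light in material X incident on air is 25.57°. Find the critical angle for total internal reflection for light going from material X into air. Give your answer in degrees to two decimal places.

From Brewster, n₂/n₁ = tan θ_B = tan 25.57° = 0.4785.
Then sin θ_c = n₂/n₁ = 0.4785, so θ_c = arcsin 0.4785 = 28.59°.

θ_c ≈ 28.59°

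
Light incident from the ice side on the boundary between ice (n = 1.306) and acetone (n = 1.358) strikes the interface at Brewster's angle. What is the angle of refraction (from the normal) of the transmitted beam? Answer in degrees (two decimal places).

θ_t ≈ 43.88°

tan θ_B = n₂/n₁ = 1.358/1.306 = 1.0398, so θ_B = 46.12°.
The refracted ray is perpendicular to the reflected ray, so θ_t = 90° − θ_B = 43.88°.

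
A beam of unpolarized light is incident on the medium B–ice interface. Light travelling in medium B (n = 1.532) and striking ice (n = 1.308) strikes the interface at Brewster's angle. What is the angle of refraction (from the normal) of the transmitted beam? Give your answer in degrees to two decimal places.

θ_t ≈ 49.51°

First find Brewster's angle: tan θ_B = 1.308/1.532 = 0.8538, giving θ_B = 40.49°.
The refracted ray is perpendicular to the reflected ray, so θ_t = 90° − θ_B = 49.51°.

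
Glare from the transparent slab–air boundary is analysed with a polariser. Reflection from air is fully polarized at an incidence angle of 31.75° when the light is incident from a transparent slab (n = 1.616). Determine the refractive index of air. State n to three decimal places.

n ≈ 1.000

Full polarization of the reflected beam means tan θ_B = n₂/n₁, where n₁ is the incident medium (a transparent slab).
n₂ = n₁ tan θ_B = 1.616 × tan 31.75° = 1.000.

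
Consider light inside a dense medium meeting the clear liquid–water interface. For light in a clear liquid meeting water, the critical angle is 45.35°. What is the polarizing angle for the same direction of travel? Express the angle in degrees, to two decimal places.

θ_B ≈ 35.43°

sin θ_c = n₂/n₁, so n₂/n₁ = sin 45.35° = 0.7114.
Brewster: tan θ_B = n₂/n₁ = 0.7114.
θ_B = arctan(0.7114) = 35.43°.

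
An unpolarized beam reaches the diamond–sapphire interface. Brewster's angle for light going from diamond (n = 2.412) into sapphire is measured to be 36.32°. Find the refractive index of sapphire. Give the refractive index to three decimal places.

n ≈ 1.773

Brewster's law: tan θ_B = n₂/n₁ (light incident in diamond, refracted into sapphire).
n₂ = n₁ tan θ_B = 2.412 × tan 36.32° = 1.773.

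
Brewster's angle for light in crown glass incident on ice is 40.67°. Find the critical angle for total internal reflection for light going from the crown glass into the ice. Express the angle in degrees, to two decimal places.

n₂/n₁ = tan 40.67° = 0.8592; the critical angle satisfies sin θ_c = n₂/n₁.
θ_c = arcsin(0.8592) = 59.23°.

θ_c ≈ 59.23°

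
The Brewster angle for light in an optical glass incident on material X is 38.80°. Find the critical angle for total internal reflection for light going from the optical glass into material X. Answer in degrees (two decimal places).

θ_c ≈ 53.52°

tan θ_B = n₂/n₁ = tan 38.80° = 0.8040.
Total internal reflection: sin θ_c = n₂/n₁ = 0.8040.
θ_c = arcsin(0.8040) = 53.52°.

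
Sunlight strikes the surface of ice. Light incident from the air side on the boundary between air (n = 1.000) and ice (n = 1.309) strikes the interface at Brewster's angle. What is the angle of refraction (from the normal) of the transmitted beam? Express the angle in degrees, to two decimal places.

θ_B = arctan(n₂/n₁) = arctan(1.309/1.000) = 52.62°.
At Brewster's angle the reflected and refracted rays are perpendicular, so θ_t = 90° − θ_B = 90° − 52.62° = 37.38°.

θ_t ≈ 37.38°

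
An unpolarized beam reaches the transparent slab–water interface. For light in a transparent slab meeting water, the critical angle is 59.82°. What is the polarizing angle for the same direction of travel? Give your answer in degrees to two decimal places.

θ_B ≈ 40.84°

n₂/n₁ = sin θ_c = sin 59.82° = 0.8645.
tan θ_B equals the same ratio, so θ_B = arctan(0.8645) = 40.84°.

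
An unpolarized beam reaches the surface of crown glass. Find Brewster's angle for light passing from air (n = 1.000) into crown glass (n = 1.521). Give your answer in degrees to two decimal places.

Here n₂/n₁ = 1.521/1.000 = 1.5210, and Brewster's law gives tan θ_B = n₂/n₁.
θ_B = arctan(1.5210) = 56.68°.

θ_B ≈ 56.68°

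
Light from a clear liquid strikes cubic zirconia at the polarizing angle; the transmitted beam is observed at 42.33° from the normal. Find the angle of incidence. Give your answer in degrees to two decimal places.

θ_B ≈ 47.67°

At Brewster's angle the reflected and refracted rays are perpendicular, so θ_B + θ_t = 90°.
θ_B = 90° − 42.33° = 47.67°.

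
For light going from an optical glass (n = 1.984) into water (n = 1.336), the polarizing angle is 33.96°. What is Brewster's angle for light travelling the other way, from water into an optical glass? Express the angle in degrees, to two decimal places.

Reversing the direction swaps n₁ and n₂, so tan θ_B' = 1/tan θ_B and θ_B' = 90° − θ_B.
Hence θ_B' = 90° − 33.96° = 56.04°.

θ_B' ≈ 56.04°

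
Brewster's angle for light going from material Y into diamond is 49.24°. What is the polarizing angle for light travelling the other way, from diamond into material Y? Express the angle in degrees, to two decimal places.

The two Brewster angles are complementary: θ_B' = 90° − θ_B = 90° − 49.24° = 40.76°.

θ_B' ≈ 40.76°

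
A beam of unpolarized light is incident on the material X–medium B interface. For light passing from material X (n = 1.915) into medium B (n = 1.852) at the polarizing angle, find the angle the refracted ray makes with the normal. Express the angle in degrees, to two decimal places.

tan θ_B = n₂/n₁ = 1.852/1.915 = 0.9671, so θ_B = 44.04°.
At Brewster's angle the reflected and refracted rays are perpendicular, so θ_t = 90° − θ_B = 90° − 44.04° = 45.96°.

θ_t ≈ 45.96°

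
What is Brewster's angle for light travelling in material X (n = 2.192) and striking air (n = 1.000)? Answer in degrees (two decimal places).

The reflected p-component vanishes when tan θ_B = n₂/n₁.
Brewster's condition: tan θ_B = n₂/n₁ = 1.000/2.192 = 0.4562.
So θ_B = arctan 0.4562 = 24.52°.

θ_B ≈ 24.52°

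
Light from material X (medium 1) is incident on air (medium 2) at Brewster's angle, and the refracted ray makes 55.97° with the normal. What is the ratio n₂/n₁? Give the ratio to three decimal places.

n₂/n₁ ≈ 0.675

At Brewster incidence θ_B = 90° − θ_t = 90° − 55.97° = 34.03°.
Then n₂/n₁ = tan θ_B = tan 34.03° = 0.675.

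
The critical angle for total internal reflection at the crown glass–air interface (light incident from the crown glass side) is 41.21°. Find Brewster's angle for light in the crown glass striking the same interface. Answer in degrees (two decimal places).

θ_B ≈ 33.38°

At the critical angle sin θ_c = n₂/n₁, giving n₂/n₁ = sin 41.21° = 0.6588.
Then tan θ_B = n₂/n₁ = 0.6588, so θ_B = arctan 0.6588 = 33.38°.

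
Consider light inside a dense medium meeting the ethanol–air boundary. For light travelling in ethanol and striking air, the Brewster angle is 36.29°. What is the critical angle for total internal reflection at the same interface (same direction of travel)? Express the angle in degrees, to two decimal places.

tan θ_B = n₂/n₁ = tan 36.29° = 0.7343.
Total internal reflection: sin θ_c = n₂/n₁ = 0.7343.
θ_c = arcsin(0.7343) = 47.25°.

θ_c ≈ 47.25°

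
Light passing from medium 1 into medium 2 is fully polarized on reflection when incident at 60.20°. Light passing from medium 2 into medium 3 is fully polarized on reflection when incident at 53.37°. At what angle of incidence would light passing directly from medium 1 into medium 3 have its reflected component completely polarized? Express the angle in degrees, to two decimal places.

tan θ_B(1→2) = n₂/n₁ = tan 60.20° = 1.7461.
tan θ_B(2→3) = n₃/n₂ = tan 53.37° = 1.3450.
So n₃/n₁ = (n₂/n₁)(n₃/n₂) = 1.7461 × 1.3450 = 2.3486.
θ_B(1→3) = arctan(2.3486) = 66.94°.

θ_B ≈ 66.94°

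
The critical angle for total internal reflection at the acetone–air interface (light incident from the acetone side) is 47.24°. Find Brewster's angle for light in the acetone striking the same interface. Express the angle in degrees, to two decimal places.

n₂/n₁ = sin θ_c = sin 47.24° = 0.7342.
tan θ_B equals the same ratio, so θ_B = arctan(0.7342) = 36.29°.

θ_B ≈ 36.29°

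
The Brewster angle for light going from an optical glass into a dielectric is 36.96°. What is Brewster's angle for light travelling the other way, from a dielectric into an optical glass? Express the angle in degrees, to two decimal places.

The two Brewster angles are complementary: θ_B' = 90° − θ_B = 90° − 36.96° = 53.04°.

θ_B' ≈ 53.04°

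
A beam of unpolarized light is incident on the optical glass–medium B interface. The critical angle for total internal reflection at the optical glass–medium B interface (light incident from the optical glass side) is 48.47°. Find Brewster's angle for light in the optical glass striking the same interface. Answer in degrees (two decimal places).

θ_B ≈ 36.82°

At the critical angle sin θ_c = n₂/n₁, giving n₂/n₁ = sin 48.47° = 0.7486.
Then tan θ_B = n₂/n₁ = 0.7486, so θ_B = arctan 0.7486 = 36.82°.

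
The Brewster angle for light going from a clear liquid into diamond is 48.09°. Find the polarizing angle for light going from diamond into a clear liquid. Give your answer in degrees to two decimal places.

Reversing the direction swaps n₁ and n₂, so tan θ_B' = 1/tan θ_B and θ_B' = 90° − θ_B.
Hence θ_B' = 90° − 48.09° = 41.91°.

θ_B' ≈ 41.91°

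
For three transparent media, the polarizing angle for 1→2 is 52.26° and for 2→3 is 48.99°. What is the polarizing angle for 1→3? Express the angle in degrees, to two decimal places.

θ_B ≈ 56.06°

n₂/n₁ = tan 52.26° = 1.2920 and n₃/n₂ = tan 48.99° = 1.1500.
n₃/n₁ = 1.4857. Then tan θ_B(1→3) = n₃/n₁, so θ_B(1→3) = arctan(1.4857) = 56.06°.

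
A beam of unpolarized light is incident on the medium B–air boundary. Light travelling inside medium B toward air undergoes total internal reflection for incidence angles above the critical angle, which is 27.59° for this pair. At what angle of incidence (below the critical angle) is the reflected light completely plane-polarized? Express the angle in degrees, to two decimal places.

θ_B ≈ 24.85°

At the critical angle sin θ_c = n₂/n₁, giving n₂/n₁ = sin 27.59° = 0.4631.
Then tan θ_B = n₂/n₁ = 0.4631, so θ_B = arctan 0.4631 = 24.85°.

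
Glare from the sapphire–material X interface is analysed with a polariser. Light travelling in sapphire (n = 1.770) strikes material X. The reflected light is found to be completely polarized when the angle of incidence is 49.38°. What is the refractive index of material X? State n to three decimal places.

n ≈ 2.064

Full polarization of the reflected beam means tan θ_B = n₂/n₁, where n₁ is the incident medium (sapphire).
n₂ = n₁ tan θ_B = 1.770 × tan 49.38° = 2.064.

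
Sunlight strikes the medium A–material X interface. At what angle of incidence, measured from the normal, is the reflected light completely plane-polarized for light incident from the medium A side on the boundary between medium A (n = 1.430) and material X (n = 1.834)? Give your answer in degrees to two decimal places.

tan θ_B = n₂/n₁ = 1.834/1.430 = 1.2825.
θ_B = arctan(1.2825) = 52.06°.

θ_B ≈ 52.06°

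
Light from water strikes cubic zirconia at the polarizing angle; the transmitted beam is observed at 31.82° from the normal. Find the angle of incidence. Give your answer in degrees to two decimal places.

θ_B ≈ 58.18°

Since the reflected and refracted rays are at right angles at the polarizing angle, θ_B + θ_t = 90°.
θ_B = 90° − 31.82° = 58.18°.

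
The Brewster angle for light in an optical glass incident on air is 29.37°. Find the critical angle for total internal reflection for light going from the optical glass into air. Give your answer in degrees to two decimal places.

θ_c ≈ 34.25°

tan θ_B = n₂/n₁ = tan 29.37° = 0.5628.
Total internal reflection: sin θ_c = n₂/n₁ = 0.5628.
θ_c = arcsin(0.5628) = 34.25°.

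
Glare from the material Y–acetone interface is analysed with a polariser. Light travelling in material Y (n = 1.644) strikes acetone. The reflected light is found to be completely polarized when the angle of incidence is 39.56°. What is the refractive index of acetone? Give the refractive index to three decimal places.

n ≈ 1.358

Full polarization of the reflected beam means tan θ_B = n₂/n₁, where n₁ is the incident medium (material Y).
n₂ = n₁ tan θ_B = 1.644 × tan 39.56° = 1.358.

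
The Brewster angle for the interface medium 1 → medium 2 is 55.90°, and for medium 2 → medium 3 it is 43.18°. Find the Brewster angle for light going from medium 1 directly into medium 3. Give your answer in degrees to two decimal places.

n₂/n₁ = tan 55.90° = 1.4770 and n₃/n₂ = tan 43.18° = 0.9384.
n₃/n₁ = 1.3860. Then tan θ_B(1→3) = n₃/n₁, so θ_B(1→3) = arctan(1.3860) = 54.19°.

θ_B ≈ 54.19°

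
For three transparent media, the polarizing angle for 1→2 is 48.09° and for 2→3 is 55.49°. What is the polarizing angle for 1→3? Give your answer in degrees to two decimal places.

Each Brewster angle gives a ratio: n₂/n₁ = tan 48.09° = 1.1141, n₃/n₂ = tan 55.49° = 1.4545.
So n₃/n₁ = (n₂/n₁)(n₃/n₂) = 1.1141 × 1.4545 = 1.6205.
θ_B(1→3) = arctan(1.6205) = 58.32°.

θ_B ≈ 58.32°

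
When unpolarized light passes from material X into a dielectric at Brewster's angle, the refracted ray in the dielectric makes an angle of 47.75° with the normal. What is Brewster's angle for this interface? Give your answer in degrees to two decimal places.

Brewster's condition makes the reflected and refracted beams perpendicular: θ_B + θ_t = 90°.
θ_B = 90° − 47.75° = 42.25°.

θ_B ≈ 42.25°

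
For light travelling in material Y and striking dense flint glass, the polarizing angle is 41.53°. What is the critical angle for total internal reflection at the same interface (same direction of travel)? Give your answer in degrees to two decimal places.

n₂/n₁ = tan 41.53° = 0.8857; the critical angle satisfies sin θ_c = n₂/n₁.
θ_c = arcsin(0.8857) = 62.33°.

θ_c ≈ 62.33°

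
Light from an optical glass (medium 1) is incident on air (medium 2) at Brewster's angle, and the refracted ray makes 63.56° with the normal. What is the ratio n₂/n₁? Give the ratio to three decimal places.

n₂/n₁ ≈ 0.497

At Brewster incidence θ_B = 90° − θ_t = 90° − 63.56° = 26.44°.
tan θ_B = n₂/n₁, so n₂/n₁ = tan 26.44° = 0.497.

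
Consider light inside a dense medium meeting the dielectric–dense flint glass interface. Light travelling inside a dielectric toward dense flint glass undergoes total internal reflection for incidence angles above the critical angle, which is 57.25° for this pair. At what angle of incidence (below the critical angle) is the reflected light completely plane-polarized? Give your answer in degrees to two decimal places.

n₂/n₁ = sin θ_c = sin 57.25° = 0.8410.
tan θ_B equals the same ratio, so θ_B = arctan(0.8410) = 40.07°.

θ_B ≈ 40.07°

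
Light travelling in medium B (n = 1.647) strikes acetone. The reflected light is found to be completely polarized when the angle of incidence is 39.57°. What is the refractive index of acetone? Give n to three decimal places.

n ≈ 1.361

Full polarization of the reflected beam means tan θ_B = n₂/n₁, where n₁ is the incident medium (medium B).
n₂ = n₁ tan θ_B = 1.647 × tan 39.57° = 1.361.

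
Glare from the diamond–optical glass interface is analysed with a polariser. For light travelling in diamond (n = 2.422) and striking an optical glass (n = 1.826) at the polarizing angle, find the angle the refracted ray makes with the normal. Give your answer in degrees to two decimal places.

θ_t ≈ 52.99°

First find Brewster's angle: tan θ_B = 1.826/2.422 = 0.7539, giving θ_B = 37.01°.
Since θ_B + θ_t = 90° at Brewster incidence, θ_t = 90° − 37.01° = 52.99°.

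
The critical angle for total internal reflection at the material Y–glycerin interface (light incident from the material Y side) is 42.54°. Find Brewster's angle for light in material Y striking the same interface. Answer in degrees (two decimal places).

θ_B ≈ 34.06°

sin θ_c = n₂/n₁, so n₂/n₁ = sin 42.54° = 0.6761.
Brewster: tan θ_B = n₂/n₁ = 0.6761.
θ_B = arctan(0.6761) = 34.06°.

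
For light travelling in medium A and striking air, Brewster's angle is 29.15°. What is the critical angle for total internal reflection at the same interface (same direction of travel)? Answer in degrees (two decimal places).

θ_c ≈ 33.90°

n₂/n₁ = tan 29.15° = 0.5577; the critical angle satisfies sin θ_c = n₂/n₁.
θ_c = arcsin(0.5577) = 33.90°.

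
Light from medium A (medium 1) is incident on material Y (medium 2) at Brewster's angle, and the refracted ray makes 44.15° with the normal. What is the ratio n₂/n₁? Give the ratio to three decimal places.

At Brewster incidence θ_B = 90° − θ_t = 90° − 44.15° = 45.85°.
tan θ_B = n₂/n₁, so n₂/n₁ = tan 45.85° = 1.030.

n₂/n₁ ≈ 1.030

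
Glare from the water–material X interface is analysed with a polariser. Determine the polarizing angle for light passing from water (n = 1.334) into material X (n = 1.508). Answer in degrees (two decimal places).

The reflected p-component vanishes when tan θ_B = n₂/n₁.
tan θ_B = n₂/n₁ = 1.508/1.334 = 1.1304.
So θ_B = arctan 1.1304 = 48.50°.

θ_B ≈ 48.50°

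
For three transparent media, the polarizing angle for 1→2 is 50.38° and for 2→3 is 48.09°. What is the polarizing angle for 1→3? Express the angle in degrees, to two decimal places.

θ_B ≈ 53.39°

n₂/n₁ = tan 50.38° = 1.2079 and n₃/n₂ = tan 48.09° = 1.1141.
So n₃/n₁ = (n₂/n₁)(n₃/n₂) = 1.2079 × 1.1141 = 1.3458.
θ_B(1→3) = arctan(1.3458) = 53.39°.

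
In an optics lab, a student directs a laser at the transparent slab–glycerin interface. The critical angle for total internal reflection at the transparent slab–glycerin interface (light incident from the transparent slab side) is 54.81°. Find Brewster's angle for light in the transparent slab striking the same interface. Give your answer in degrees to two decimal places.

θ_B ≈ 39.26°

sin θ_c = n₂/n₁, so n₂/n₁ = sin 54.81° = 0.8172.
Brewster: tan θ_B = n₂/n₁ = 0.8172.
θ_B = arctan(0.8172) = 39.26°.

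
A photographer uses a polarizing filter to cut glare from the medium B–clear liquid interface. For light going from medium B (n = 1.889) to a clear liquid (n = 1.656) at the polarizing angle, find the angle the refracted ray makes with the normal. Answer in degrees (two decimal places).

tan θ_B = n₂/n₁ = 1.656/1.889 = 0.8767, so θ_B = 41.24°.
At Brewster's angle the reflected and refracted rays are perpendicular, so θ_t = 90° − θ_B = 90° − 41.24° = 48.76°.

θ_t ≈ 48.76°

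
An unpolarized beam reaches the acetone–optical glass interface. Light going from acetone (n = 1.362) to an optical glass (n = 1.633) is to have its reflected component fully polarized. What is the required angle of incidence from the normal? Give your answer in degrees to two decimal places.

At Brewster's angle the reflected and refracted rays are perpendicular, which with Snell's law gives tan θ_B = n₂/n₁.
tan θ_B = n₂/n₁ = 1.633/1.362 = 1.1990.
θ_B = arctan(1.1990) = 50.17°.

θ_B ≈ 50.17°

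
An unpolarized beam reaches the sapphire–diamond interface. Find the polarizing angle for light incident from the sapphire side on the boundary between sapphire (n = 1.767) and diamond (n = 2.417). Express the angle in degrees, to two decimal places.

θ_B ≈ 53.83°

Brewster's condition: tan θ_B = n₂/n₁ = 2.417/1.767 = 1.3679.
So θ_B = arctan 1.3679 = 53.83°.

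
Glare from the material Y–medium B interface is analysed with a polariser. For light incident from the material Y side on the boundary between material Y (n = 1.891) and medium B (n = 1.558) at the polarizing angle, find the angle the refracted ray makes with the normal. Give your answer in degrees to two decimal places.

θ_t ≈ 50.51°

tan θ_B = n₂/n₁ = 1.558/1.891 = 0.8239, so θ_B = 39.49°.
At Brewster's angle the reflected and refracted rays are perpendicular, so θ_t = 90° − θ_B = 90° − 39.49° = 50.51°.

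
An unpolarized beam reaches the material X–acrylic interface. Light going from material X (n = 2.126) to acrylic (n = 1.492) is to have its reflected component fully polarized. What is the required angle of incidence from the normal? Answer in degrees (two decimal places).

θ_B ≈ 35.06°

Brewster's condition: tan θ_B = n₂/n₁ = 1.492/2.126 = 0.7018. Taking the arctangent, θ_B = 35.06°.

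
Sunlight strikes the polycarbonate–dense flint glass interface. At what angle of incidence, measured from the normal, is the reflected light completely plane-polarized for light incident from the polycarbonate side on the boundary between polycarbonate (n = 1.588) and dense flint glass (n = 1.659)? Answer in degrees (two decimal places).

θ_B ≈ 46.25°

At Brewster's angle the reflected and refracted rays are perpendicular, which with Snell's law gives tan θ_B = n₂/n₁.
tan θ_B = n₂/n₁ = 1.659/1.588 = 1.0447. Taking the arctangent, θ_B = 46.25°.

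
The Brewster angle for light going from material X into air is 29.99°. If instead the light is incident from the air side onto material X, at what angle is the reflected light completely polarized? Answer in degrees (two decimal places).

tan θ_B' = n₁/n₂ = 1/tan θ_B, so θ_B' = 90° − θ_B.
θ_B' = 90° − 29.99° = 60.01°.

θ_B' ≈ 60.01°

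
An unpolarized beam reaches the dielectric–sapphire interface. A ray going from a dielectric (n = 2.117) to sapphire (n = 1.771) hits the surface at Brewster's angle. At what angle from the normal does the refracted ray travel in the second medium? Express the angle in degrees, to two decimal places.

First find Brewster's angle: tan θ_B = 1.771/2.117 = 0.8366, giving θ_B = 39.91°.
At Brewster's angle the reflected and refracted rays are perpendicular, so θ_t = 90° − θ_B = 90° − 39.91° = 50.09°.

θ_t ≈ 50.09°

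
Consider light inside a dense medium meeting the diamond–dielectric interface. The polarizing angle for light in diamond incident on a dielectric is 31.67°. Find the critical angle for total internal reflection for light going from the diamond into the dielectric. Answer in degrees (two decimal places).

tan θ_B = n₂/n₁ = tan 31.67° = 0.6169.
Total internal reflection: sin θ_c = n₂/n₁ = 0.6169.
θ_c = arcsin(0.6169) = 38.09°.

θ_c ≈ 38.09°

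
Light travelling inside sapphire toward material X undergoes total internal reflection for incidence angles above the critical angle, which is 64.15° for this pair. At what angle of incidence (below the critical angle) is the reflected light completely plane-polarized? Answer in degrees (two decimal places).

n₂/n₁ = sin θ_c = sin 64.15° = 0.8999.
tan θ_B equals the same ratio, so θ_B = arctan(0.8999) = 41.99°.

θ_B ≈ 41.99°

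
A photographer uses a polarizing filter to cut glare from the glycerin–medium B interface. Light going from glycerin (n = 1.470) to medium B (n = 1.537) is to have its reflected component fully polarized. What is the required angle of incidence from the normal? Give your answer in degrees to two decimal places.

tan θ_B = n₂/n₁ = 1.537/1.470 = 1.0456. Taking the arctangent, θ_B = 46.28°.

θ_B ≈ 46.28°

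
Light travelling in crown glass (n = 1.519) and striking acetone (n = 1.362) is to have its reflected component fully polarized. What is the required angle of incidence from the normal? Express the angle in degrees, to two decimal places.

θ_B ≈ 41.88°

tan θ_B = n₂/n₁ = 1.362/1.519 = 0.8966.
So θ_B = arctan 0.8966 = 41.88°.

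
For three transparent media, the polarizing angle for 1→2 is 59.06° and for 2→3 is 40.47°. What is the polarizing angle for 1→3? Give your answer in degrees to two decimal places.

tan θ_B(1→2) = n₂/n₁ = tan 59.06° = 1.6682.
tan θ_B(2→3) = n₃/n₂ = tan 40.47° = 0.8532.
Multiplying, n₃/n₁ = 1.6682 × 0.8532 = 1.4233, and θ_B(1→3) = arctan 1.4233 = 54.91°.

θ_B ≈ 54.91°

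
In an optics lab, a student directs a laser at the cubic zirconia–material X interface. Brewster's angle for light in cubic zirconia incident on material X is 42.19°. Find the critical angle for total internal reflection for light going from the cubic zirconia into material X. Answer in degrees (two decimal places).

From Brewster, n₂/n₁ = tan θ_B = tan 42.19° = 0.9064.
Then sin θ_c = n₂/n₁ = 0.9064, so θ_c = arcsin 0.9064 = 65.02°.

θ_c ≈ 65.02°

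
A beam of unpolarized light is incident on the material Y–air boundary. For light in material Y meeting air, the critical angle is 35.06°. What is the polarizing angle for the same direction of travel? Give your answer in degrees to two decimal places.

θ_B ≈ 29.87°

At the critical angle sin θ_c = n₂/n₁, giving n₂/n₁ = sin 35.06° = 0.5744.
Then tan θ_B = n₂/n₁ = 0.5744, so θ_B = arctan 0.5744 = 29.87°.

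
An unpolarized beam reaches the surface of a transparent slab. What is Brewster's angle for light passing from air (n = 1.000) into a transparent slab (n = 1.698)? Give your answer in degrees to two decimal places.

θ_B ≈ 59.50°

Here n₂/n₁ = 1.698/1.000 = 1.6980, and Brewster's law gives tan θ_B = n₂/n₁.
θ_B = arctan(1.6980) = 59.50°.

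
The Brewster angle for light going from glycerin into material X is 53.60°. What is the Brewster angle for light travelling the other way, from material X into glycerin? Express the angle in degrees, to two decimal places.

θ_B' ≈ 36.40°

The two Brewster angles are complementary: θ_B' = 90° − θ_B = 90° − 53.60° = 36.40°.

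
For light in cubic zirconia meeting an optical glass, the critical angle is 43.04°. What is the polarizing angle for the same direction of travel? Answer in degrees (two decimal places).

n₂/n₁ = sin θ_c = sin 43.04° = 0.6825.
tan θ_B equals the same ratio, so θ_B = arctan(0.6825) = 34.31°.

θ_B ≈ 34.31°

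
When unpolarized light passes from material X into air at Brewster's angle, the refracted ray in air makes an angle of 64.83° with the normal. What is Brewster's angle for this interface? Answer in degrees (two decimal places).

θ_B ≈ 25.17°

Brewster's condition makes the reflected and refracted beams perpendicular: θ_B + θ_t = 90°.
θ_B = 90° − 64.83° = 25.17°.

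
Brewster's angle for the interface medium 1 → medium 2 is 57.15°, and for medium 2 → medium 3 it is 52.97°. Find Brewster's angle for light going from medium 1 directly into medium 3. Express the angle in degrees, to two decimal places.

θ_B ≈ 64.03°

n₂/n₁ = tan 57.15° = 1.5487 and n₃/n₂ = tan 52.97° = 1.3256.
So n₃/n₁ = (n₂/n₁)(n₃/n₂) = 1.5487 × 1.3256 = 2.0530.
θ_B(1→3) = arctan(2.0530) = 64.03°.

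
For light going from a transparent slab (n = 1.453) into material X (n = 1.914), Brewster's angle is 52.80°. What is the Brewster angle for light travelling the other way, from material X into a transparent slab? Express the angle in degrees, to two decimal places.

θ_B' ≈ 37.20°

Reversing the direction swaps n₁ and n₂, so tan θ_B' = 1/tan θ_B and θ_B' = 90° − θ_B.
Hence θ_B' = 90° − 52.80° = 37.20°.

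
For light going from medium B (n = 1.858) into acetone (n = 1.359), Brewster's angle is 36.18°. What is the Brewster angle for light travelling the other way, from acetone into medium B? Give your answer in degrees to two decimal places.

θ_B' ≈ 53.82°

The two Brewster angles are complementary: θ_B' = 90° − θ_B = 90° − 36.18° = 53.82°.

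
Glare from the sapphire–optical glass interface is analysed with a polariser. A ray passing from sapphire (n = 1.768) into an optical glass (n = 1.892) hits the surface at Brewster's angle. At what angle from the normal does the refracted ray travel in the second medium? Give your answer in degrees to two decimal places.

θ_t ≈ 43.06°

First find Brewster's angle: tan θ_B = 1.892/1.768 = 1.0701, giving θ_B = 46.94°.
The refracted ray is perpendicular to the reflected ray, so θ_t = 90° − θ_B = 43.06°.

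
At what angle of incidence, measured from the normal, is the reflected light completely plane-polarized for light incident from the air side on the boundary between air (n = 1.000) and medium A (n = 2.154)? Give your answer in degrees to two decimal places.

θ_B ≈ 65.10°

Here n₂/n₁ = 2.154/1.000 = 2.1540, and Brewster's law gives tan θ_B = n₂/n₁.
So θ_B = arctan 2.1540 = 65.10°.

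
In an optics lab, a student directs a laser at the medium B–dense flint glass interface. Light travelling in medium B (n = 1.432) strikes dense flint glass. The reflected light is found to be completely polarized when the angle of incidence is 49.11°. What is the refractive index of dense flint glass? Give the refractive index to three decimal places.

n ≈ 1.654

At Brewster's angle, tan θ_B = n₂/n₁ with n₁ on the incident side (medium B) and n₂ on the transmitted side (dense flint glass).
n₂ = n₁ tan θ_B = 1.432 × tan 49.11° = 1.654.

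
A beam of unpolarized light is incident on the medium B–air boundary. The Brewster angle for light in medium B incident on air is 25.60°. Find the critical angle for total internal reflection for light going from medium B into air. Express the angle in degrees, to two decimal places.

n₂/n₁ = tan 25.60° = 0.4791; the critical angle satisfies sin θ_c = n₂/n₁.
θ_c = arcsin(0.4791) = 28.63°.

θ_c ≈ 28.63°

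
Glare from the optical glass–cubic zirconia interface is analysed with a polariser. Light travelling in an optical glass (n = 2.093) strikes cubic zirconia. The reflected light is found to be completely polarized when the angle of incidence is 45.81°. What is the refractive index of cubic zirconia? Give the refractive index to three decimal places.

n ≈ 2.153

At Brewster's angle, tan θ_B = n₂/n₁ with n₁ on the incident side (an optical glass) and n₂ on the transmitted side (cubic zirconia).
n₂ = n₁ tan θ_B = 2.093 × tan 45.81° = 2.153.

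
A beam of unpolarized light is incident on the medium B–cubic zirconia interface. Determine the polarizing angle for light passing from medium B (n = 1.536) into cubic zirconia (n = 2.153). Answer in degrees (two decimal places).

Here n₂/n₁ = 2.153/1.536 = 1.4017, and Brewster's law gives tan θ_B = n₂/n₁. Taking the arctangent, θ_B = 54.50°.

θ_B ≈ 54.50°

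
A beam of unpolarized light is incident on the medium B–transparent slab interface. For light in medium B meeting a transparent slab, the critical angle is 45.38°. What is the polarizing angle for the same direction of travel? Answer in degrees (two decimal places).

θ_B ≈ 35.44°

At the critical angle sin θ_c = n₂/n₁, giving n₂/n₁ = sin 45.38° = 0.7118.
Then tan θ_B = n₂/n₁ = 0.7118, so θ_B = arctan 0.7118 = 35.44°.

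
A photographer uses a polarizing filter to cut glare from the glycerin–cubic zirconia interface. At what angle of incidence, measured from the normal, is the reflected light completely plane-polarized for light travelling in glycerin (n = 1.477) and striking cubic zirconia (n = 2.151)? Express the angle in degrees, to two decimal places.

Here n₂/n₁ = 2.151/1.477 = 1.4563, and Brewster's law gives tan θ_B = n₂/n₁.
θ_B = arctan(1.4563) = 55.52°.

θ_B ≈ 55.52°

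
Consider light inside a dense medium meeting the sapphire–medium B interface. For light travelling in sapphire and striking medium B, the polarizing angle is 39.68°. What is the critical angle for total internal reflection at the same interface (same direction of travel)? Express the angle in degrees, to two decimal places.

θ_c ≈ 56.06°

From Brewster, n₂/n₁ = tan θ_B = tan 39.68° = 0.8296.
Then sin θ_c = n₂/n₁ = 0.8296, so θ_c = arcsin 0.8296 = 56.06°.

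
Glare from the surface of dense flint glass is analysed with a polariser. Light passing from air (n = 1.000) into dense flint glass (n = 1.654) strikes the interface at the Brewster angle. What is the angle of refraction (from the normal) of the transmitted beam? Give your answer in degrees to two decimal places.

θ_t ≈ 31.16°

tan θ_B = n₂/n₁ = 1.654/1.000 = 1.6540, so θ_B = 58.84°.
The refracted ray is perpendicular to the reflected ray, so θ_t = 90° − θ_B = 31.16°.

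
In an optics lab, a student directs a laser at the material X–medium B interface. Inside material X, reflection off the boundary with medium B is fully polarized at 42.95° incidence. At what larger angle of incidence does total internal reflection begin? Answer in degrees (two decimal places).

tan θ_B = n₂/n₁ = tan 42.95° = 0.9309.
Total internal reflection: sin θ_c = n₂/n₁ = 0.9309.
θ_c = arcsin(0.9309) = 68.57°.

θ_c ≈ 68.57°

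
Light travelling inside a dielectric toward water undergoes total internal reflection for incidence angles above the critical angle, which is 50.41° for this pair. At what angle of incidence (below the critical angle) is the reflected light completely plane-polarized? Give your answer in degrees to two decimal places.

θ_B ≈ 37.62°

sin θ_c = n₂/n₁, so n₂/n₁ = sin 50.41° = 0.7706.
Brewster: tan θ_B = n₂/n₁ = 0.7706.
θ_B = arctan(0.7706) = 37.62°.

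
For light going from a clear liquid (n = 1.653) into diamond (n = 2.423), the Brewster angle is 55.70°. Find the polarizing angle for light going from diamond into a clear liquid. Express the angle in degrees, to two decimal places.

The two Brewster angles are complementary: θ_B' = 90° − θ_B = 90° − 55.70° = 34.30°.

θ_B' ≈ 34.30°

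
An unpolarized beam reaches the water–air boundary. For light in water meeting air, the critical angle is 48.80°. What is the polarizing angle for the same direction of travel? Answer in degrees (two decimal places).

θ_B ≈ 36.96°

At the critical angle sin θ_c = n₂/n₁, giving n₂/n₁ = sin 48.80° = 0.7524.
Then tan θ_B = n₂/n₁ = 0.7524, so θ_B = arctan 0.7524 = 36.96°.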